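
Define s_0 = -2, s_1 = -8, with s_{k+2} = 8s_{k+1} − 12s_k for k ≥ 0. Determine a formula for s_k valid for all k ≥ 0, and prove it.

Claim: s_k = -6^k − 2^k.

Base cases: s_0 = -2 and -6^0 − 2^0 = -2; s_1 = -8 and -6^1 − 2^1 = -8.
Assume s_i = -6^i − 2^i for all 0 ≤ i ≤ j, where j ≥ 1.
Then s_{j+1} = 8s_j − 12s_{j−1} = 8·(-6^j − 2^j) − 12·(-6^{j−1} − 2^{j−1}) = -(8·6 − 12)6^{j−1} − (8·2 − 12)2^{j−1} = -36·6^{j−1} − 4·2^{j−1} = -6^{j+1} − 2^{j+1}.
By strong induction, s_k = -6^k − 2^k for all k ≥ 0.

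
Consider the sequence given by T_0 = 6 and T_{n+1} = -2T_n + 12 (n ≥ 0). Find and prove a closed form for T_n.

Claim: T_n = 2·(-2)^n + 4.

Base case: T_0 = 6, and 2·(-2)^0 + 4 = 2 + 4 = 6.
Assume T_j = 2·(-2)^j + 4 for some j ≥ 0.
Then T_{j+1} = -2T_j + 12 = -2·(2·(-2)^j + 4) + 12 = -4·(-2)^j − 8 + 12 = 2·(-2)^{j+1} + 4.
Hence T_n = 2·(-2)^n + 4 for every n ≥ 0, by induction.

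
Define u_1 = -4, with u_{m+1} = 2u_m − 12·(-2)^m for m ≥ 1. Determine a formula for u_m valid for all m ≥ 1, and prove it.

Claim: u_m = 2^m + 3·(-2)^m.

Base case: u_1 = -4, and 2^1 + 3·(-2)^1 = 2 − 6 = -4.
Assume u_j = 2^j + 3·(-2)^j for some j ≥ 1.
Then u_{j+1} = 2u_j − 12·(-2)^j = 2·(2^j + 3·(-2)^j) − 12·(-2)^j = 2^{j+1} + 6·(-2)^j − 12·(-2)^j = 2^{j+1} − 6·(-2)^j = 2^{j+1} + 3·(-2)^{j+1}.
Hence u_m = 2^m + 3·(-2)^m for every m ≥ 1, by induction.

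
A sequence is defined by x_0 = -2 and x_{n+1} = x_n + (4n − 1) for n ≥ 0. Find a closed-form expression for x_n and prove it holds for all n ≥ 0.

Claim: x_n = 2n^2 − 3n − 2.

Base case: x_0 = -2, and 2·0^2 − 3·0 − 2 = -2.
Assume x_j = 2j^2 − 3j − 2.
Then x_{j+1} = x_j + (4j − 1) = (2j^2 − 3j − 2) + (4j − 1) = 2j^2 + j − 3,
and 2·(j+1)^2 − 3·(j+1) − 2 = 2j^2 + j − 3.
Hence x_n = 2n^2 − 3n − 2 for every n ≥ 0, by induction.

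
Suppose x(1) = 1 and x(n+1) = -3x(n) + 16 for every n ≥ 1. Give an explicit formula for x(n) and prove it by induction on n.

Claim: x(n) = (-3)^n + 4.

Base case: x(1) = 1, and (-3)^1 + 4 = -3 + 4 = 1.
Assume x(k) = (-3)^k + 4 for some k ≥ 1.
Then x(k+1) = -3x(k) + 16 = -3·((-3)^k + 4) + 16 = -3·(-3)^k − 12 + 16 = (-3)^{k+1} + 4.
This completes the inductive step, so x(n) = (-3)^n + 4 for all n ≥ 1.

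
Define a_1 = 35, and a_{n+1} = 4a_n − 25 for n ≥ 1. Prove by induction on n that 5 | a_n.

Base case: a_1 = 35 = 5·7, so 5 | a_1.
Assume 5 | a_m, so a_m = 5t for some integer t.
Then a_{m+1} = 4a_m − 25 = 4·(5t) − 25 = 5(4t − 5), so 5 | a_{m+1}.
Hence 5 | a_n for every n ≥ 1, by induction.

5 | a_n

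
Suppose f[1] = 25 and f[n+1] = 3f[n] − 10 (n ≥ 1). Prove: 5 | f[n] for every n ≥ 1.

Base case: f[1] = 25 = 5·5, so 5 | f[1].
Assume 5 | f[m], so f[m] = 5t for some integer t.
Then f[m+1] = 3f[m] − 10 = 3·(5t) − 10 = 5(3t − 2), so 5 | f[m+1].
This completes the inductive step, so 5 | f[n] for all n ≥ 1.

5 | f[n]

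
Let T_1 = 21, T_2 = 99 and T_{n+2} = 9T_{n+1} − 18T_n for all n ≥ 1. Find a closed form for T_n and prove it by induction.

Claim: T_n = 3·3^n + 2·6^n.

Base cases: T_1 = 21 and 3·3^1 + 2·6^1 = 21; T_2 = 99 and 3·3^2 + 2·6^2 = 99.
Assume T_i = 3·3^i + 2·6^i for all 1 ≤ i ≤ j, where j ≥ 2.
Then T_{j+1} = 9T_j − 18T_{j−1} = 9·(3·3^j + 2·6^j) − 18·(3·3^{j−1} + 2·6^{j−1}) = 3·(9·3 − 18)3^{j−1} + 2·(9·6 − 18)6^{j−1} = 27·3^{j−1} + 72·6^{j−1} = 3·3^{j+1} + 2·6^{j+1}.
This completes the inductive step, so T_n = 3·3^n + 2·6^n for all n ≥ 1.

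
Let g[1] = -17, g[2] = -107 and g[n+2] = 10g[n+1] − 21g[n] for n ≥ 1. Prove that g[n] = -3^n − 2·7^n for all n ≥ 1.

Base cases: g[1] = -17 and -3^1 − 2·7^1 = -17; g[2] = -107 and -3^2 − 2·7^2 = -107.
Assume g[j] = -3^j − 2·7^j for all 1 ≤ j ≤ r, where r ≥ 2.
Then g[r+1] = 10g[r] − 21g[r−1] = 10·(-3^r − 2·7^r) − 21·(-3^{r−1} − 2·7^{r−1}) = -(10·3 − 21)3^{r−1} − 2·(10·7 − 21)7^{r−1} = -9·3^{r−1} − 98·7^{r−1} = -3^{r+1} − 2·7^{r+1}.
By strong induction, g[n] = -3^n − 2·7^n for all n ≥ 1.

g[n] = -3^n − 2·7^n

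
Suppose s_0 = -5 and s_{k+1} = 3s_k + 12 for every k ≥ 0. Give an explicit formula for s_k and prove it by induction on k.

Claim: s_k = 3^k − 6.

Base case: s_0 = -5, and 3^0 − 6 = 1 − 6 = -5.
Assume s_r = 3^r − 6 for some r ≥ 0.
Then s_{r+1} = 3s_r + 12 = 3·(3^r − 6) + 12 = 3^{r+1} − 18 + 12 = 3^{r+1} − 6.
By induction, s_k = 3^k − 6 for all k ≥ 0.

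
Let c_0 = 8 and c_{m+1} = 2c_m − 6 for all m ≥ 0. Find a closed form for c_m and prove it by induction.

Claim: c_m = 2^{m+1} + 6.

Base case: c_0 = 8, and 2^{0+1} + 6 = 2 + 6 = 8.
Assume c_j = 2^{j+1} + 6 for some j ≥ 0.
Then c_{j+1} = 2c_j − 6 = 2·(2^{j+1} + 6) − 6 = 2^{j+2} + 12 − 6 = 2^{j+2} + 6.
So the formula holds for j+1, and by induction c_m = 2^{m+1} + 6 for all m ≥ 0.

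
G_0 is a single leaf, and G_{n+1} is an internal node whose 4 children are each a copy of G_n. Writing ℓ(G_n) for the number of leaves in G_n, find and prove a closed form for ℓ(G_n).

Claim: ℓ(G_n) = 4^n.

Base case: ℓ(G_0) = 1, and 4^0 = 1.
Assume ℓ(G_r) = 4^r.
Then ℓ(G_{r+1}) = 4·ℓ(G_r) = 4·4^r = 4^{r+1}.
This completes the inductive step, so ℓ(G_n) = 4^n for all n ≥ 0.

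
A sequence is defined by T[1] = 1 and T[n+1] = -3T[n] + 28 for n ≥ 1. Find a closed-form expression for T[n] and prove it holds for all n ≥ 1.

Claim: T[n] = 2·(-3)^n + 7.

Base case: T[1] = 1, and 2·(-3)^1 + 7 = -6 + 7 = 1.
Assume T[r] = 2·(-3)^r + 7 for some r ≥ 1.
Then T[r+1] = -3T[r] + 28 = -3·(2·(-3)^r + 7) + 28 = -6·(-3)^r − 21 + 28 = 2·(-3)^{r+1} + 7.
So the formula holds for r+1, and by induction T[n] = 2·(-3)^n + 7 for all n ≥ 1.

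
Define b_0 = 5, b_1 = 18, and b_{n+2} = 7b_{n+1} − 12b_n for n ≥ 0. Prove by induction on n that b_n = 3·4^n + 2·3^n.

Base cases: b_0 = 5 and 3·4^0 + 2·3^0 = 5; b_1 = 18 and 3·4^1 + 2·3^1 = 18.
Assume b_i = 3·4^i + 2·3^i for all 0 ≤ i ≤ j, where j ≥ 1.
Then b_{j+1} = 7b_j − 12b_{j−1} = 7·(3·4^j + 2·3^j) − 12·(3·4^{j−1} + 2·3^{j−1}) = 3·(7·4 − 12)4^{j−1} + 2·(7·3 − 12)3^{j−1} = 48·4^{j−1} + 18·3^{j−1} = 3·4^{j+1} + 2·3^{j+1}.
By strong induction, b_n = 3·4^n + 2·3^n for all n ≥ 0.

b_n = 3·4^n + 2·3^n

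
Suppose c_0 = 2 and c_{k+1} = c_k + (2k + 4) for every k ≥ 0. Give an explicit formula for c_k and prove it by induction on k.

Claim: c_k = k^2 + 3k + 2.

Base case: c_0 = 2, and 0^2 + 3·0 + 2 = 2.
Assume c_r = r^2 + 3r + 2.
Then c_{r+1} = c_r + (2r + 4) = (r^2 + 3r + 2) + (2r + 4) = r^2 + 5r + 6,
and (r+1)^2 + 3·(r+1) + 2 = r^2 + 5r + 6.
This completes the inductive step, so c_k = k^2 + 3k + 2 for all k ≥ 0.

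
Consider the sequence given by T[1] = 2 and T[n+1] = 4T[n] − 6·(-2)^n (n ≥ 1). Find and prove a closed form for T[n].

Claim: T[n] = 4^n + (-2)^n.

Base case: T[1] = 2, and 4^1 + (-2)^1 = 4 − 2 = 2.
Assume T[j] = 4^j + (-2)^j for some j ≥ 1.
Then T[j+1] = 4T[j] − 6·(-2)^j = 4·(4^j + (-2)^j) − 6·(-2)^j = 4^{j+1} + 4·(-2)^j − 6·(-2)^j = 4^{j+1} − 2·(-2)^j = 4^{j+1} + (-2)^{j+1}.
Hence T[n] = 4^n + (-2)^n for every n ≥ 1, by induction.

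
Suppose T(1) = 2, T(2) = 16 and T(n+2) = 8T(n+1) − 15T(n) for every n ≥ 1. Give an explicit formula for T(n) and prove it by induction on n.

Claim: T(n) = -3^n + 5^n.

Base cases: T(1) = 2 and -3^1 + 5^1 = 2; T(2) = 16 and -3^2 + 5^2 = 16.
Assume T(i) = -3^i + 5^i for all 1 ≤ i ≤ j, where j ≥ 2.
Then T(j+1) = 8T(j) − 15T(j−1) = 8·(-3^j + 5^j) − 15·(-3^{j−1} + 5^{j−1}) = -(8·3 − 15)3^{j−1} + (8·5 − 15)5^{j−1} = -9·3^{j−1} + 25·5^{j−1} = -3^{j+1} + 5^{j+1}.
By strong induction, T(n) = -3^n + 5^n for all n ≥ 1.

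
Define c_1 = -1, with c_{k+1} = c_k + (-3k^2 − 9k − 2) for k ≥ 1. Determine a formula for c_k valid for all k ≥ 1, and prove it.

Claim: c_k = -k^3 − 3k^2 + 2k + 1.

Base case: c_1 = -1, and -1^3 − 3·1^2 + 2·1 + 1 = -1.
Assume c_j = -j^3 − 3j^2 + 2j + 1.
Then c_{j+1} = c_j + (-3j^2 − 9j − 2) = (-j^3 − 3j^2 + 2j + 1) + (-3j^2 − 9j − 2) = -j^3 − 6j^2 − 7j − 1,
and -(j+1)^3 − 3·(j+1)^2 + 2·(j+1) + 1 = -j^3 − 6j^2 − 7j − 1.
By induction, c_k = -k^3 − 3k^2 + 2k + 1 for all k ≥ 1.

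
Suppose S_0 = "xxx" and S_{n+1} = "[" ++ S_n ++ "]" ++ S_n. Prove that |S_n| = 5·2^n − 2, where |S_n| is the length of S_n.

Base case: |S_0| = 3, and 5·2^0 − 2 = 3.
Assume |S_j| = 5·2^j − 2.
Then |S_{j+1}| = 1 + |S_j| + 1 + |S_j| = 2|S_j| + 2 = 2(5·2^j − 2) + 2 = 5·2^{j+1} − 4 + 2 = 5·2^{j+1} − 2.
So the formula holds for j+1, and by induction |S_n| = 5·2^n − 2 for all n ≥ 0.

|S_n| = 5·2^n − 2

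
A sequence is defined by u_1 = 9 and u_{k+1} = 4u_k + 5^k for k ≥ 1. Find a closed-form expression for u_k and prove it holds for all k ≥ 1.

Claim: u_k = 4^k + 5^k.

Base case: u_1 = 9, and 4^1 + 5^1 = 4 + 5 = 9.
Assume u_m = 4^m + 5^m for some m ≥ 1.
Then u_{m+1} = 4u_m + 5^m = 4·(4^m + 5^m) + 5^m = 4^{m+1} + 4·5^m + 5^m = 4^{m+1} + 5·5^m = 4^{m+1} + 5^{m+1}.
So the formula holds for m+1, and by induction u_k = 4^k + 5^k for all k ≥ 1.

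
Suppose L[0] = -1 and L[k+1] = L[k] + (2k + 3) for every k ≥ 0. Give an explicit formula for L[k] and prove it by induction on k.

Claim: L[k] = k^2 + 2k − 1.

Base case: L[0] = -1, and 0^2 + 2·0 − 1 = -1.
Assume L[m] = m^2 + 2m − 1.
Then L[m+1] = L[m] + (2m + 3) = (m^2 + 2m − 1) + (2m + 3) = m^2 + 4m + 2,
and (m+1)^2 + 2·(m+1) − 1 = m^2 + 4m + 2.
Hence L[k] = k^2 + 2k − 1 for every k ≥ 0, by induction.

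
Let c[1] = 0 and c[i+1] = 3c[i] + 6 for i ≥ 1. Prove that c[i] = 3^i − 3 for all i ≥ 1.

Base case: c[1] = 0, and 3^1 − 3 = 3 − 3 = 0.
Assume c[j] = 3^j − 3 for some j ≥ 1.
Then c[j+1] = 3c[j] + 6 = 3·(3^j − 3) + 6 = 3^{j+1} − 9 + 6 = 3^{j+1} − 3.
This completes the inductive step, so c[i] = 3^i − 3 for all i ≥ 1.

c[i] = 3^i − 3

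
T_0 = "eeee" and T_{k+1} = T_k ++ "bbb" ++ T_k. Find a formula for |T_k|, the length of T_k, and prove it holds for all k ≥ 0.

Claim: |T_k| = 7·2^k − 3.

Base case: |T_0| = 4, and 7·2^0 − 3 = 4.
Assume |T_m| = 7·2^m − 3.
Then |T_{m+1}| = |T_m| + 3 + |T_m| = 2|T_m| + 3 = 2(7·2^m − 3) + 3 = 7·2^{m+1} − 6 + 3 = 7·2^{m+1} − 3.
So the formula holds for m+1, and by induction |T_k| = 7·2^k − 3 for all k ≥ 0.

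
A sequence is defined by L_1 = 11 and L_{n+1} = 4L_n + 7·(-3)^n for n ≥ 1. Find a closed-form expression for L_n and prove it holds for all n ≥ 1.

Claim: L_n = 2·4^n − (-3)^n.

Base case: L_1 = 11, and 2·4^1 − (-3)^1 = 8 + 3 = 11.
Assume L_r = 2·4^r − (-3)^r for some r ≥ 1.
Then L_{r+1} = 4L_r + 7·(-3)^r = 4·(2·4^r − (-3)^r) + 7·(-3)^r = 2·4^{r+1} − 4·(-3)^r + 7·(-3)^r = 2·4^{r+1} + 3·(-3)^r = 2·4^{r+1} − (-3)^{r+1}.
By induction, L_n = 2·4^n − (-3)^n for all n ≥ 1.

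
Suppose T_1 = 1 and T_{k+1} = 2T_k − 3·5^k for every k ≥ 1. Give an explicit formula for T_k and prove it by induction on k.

Claim: T_k = 3·2^k − 5^k.

Base case: T_1 = 1, and 3·2^1 − 5^1 = 6 − 5 = 1.
Assume T_m = 3·2^m − 5^m for some m ≥ 1.
Then T_{m+1} = 2T_m − 3·5^m = 2·(3·2^m − 5^m) − 3·5^m = 3·2^{m+1} − 2·5^m − 3·5^m = 3·2^{m+1} − 5·5^m = 3·2^{m+1} − 5^{m+1}.
By induction, T_k = 3·2^k − 5^k for all k ≥ 1.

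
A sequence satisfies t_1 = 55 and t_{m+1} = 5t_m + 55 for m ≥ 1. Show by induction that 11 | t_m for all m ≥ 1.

Base case: t_1 = 55 = 11·5, so 11 | t_1.
Assume 11 | t_k, so t_k = 11s for some integer s.
Then t_{k+1} = 5t_k + 55 = 5·(11s) + 55 = 11(5s + 5), so 11 | t_{k+1}.
So the property holds for k+1, and by induction 11 | t_m for all m ≥ 1.

11 | t_m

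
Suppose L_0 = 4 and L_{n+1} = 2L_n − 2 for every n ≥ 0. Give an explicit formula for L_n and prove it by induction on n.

Claim: L_n = 2^{n+1} + 2.

Base case: L_0 = 4, and 2^{0+1} + 2 = 2 + 2 = 4.
Assume L_j = 2^{j+1} + 2 for some j ≥ 0.
Then L_{j+1} = 2L_j − 2 = 2·(2^{j+1} + 2) − 2 = 2^{j+2} + 4 − 2 = 2^{j+2} + 2.
Hence L_n = 2^{n+1} + 2 for every n ≥ 0, by induction.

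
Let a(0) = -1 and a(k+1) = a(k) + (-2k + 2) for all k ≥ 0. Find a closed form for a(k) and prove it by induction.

Claim: a(k) = -k^2 + 3k − 1.

Base case: a(0) = -1, and -0^2 + 3·0 − 1 = -1.
Assume a(m) = -m^2 + 3m − 1.
Then a(m+1) = a(m) + (-2m + 2) = (-m^2 + 3m − 1) + (-2m + 2) = -m^2 + m + 1,
and -(m+1)^2 + 3·(m+1) − 1 = -m^2 + m + 1.
This completes the inductive step, so a(k) = -k^2 + 3k − 1 for all k ≥ 0.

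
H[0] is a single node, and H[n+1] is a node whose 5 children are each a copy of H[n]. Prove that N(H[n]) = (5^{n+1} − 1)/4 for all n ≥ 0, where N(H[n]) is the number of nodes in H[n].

Base case: N(H[0]) = 1, and (5^{0+1} − 1)/4 = 1.
Assume N(H[k]) = (5^{k+1} − 1)/4.
Then N(H[k+1]) = 1 + 5N(H[k]) = 1 + 5·(5^{k+1} − 1)/4 = 1 + (5^{k+2} − 5)/4 = (4 + 5^{k+2} − 5)/4 = (5^{k+2} − 1)/4.
So the formula holds for k+1, and by induction N(H[n]) = (5^{n+1} − 1)/4 for all n ≥ 0.

N(H[n]) = (5^{n+1} − 1)/4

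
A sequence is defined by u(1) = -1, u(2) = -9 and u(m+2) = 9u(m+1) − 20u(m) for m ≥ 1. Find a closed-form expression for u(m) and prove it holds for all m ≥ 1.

Claim: u(m) = -5^m + 4^m.

Base cases: u(1) = -1 and -5^1 + 4^1 = -1; u(2) = -9 and -5^2 + 4^2 = -9.
Assume u(i) = -5^i + 4^i for all 1 ≤ i ≤ j, where j ≥ 2.
Then u(j+1) = 9u(j) − 20u(j−1) = 9·(-5^j + 4^j) − 20·(-5^{j−1} + 4^{j−1}) = -(9·5 − 20)5^{j−1} + (9·4 − 20)4^{j−1} = -25·5^{j−1} + 16·4^{j−1} = -5^{j+1} + 4^{j+1}.
Hence u(m) = -5^m + 4^m for every m ≥ 1, by strong induction.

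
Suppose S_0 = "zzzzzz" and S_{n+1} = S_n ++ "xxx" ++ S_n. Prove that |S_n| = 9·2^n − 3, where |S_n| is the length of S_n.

Base case: |S_0| = 6, and 9·2^0 − 3 = 6.
Assume |S_j| = 9·2^j − 3.
Then |S_{j+1}| = |S_j| + 3 + |S_j| = 2|S_j| + 3 = 2(9·2^j − 3) + 3 = 9·2^{j+1} − 6 + 3 = 9·2^{j+1} − 3.
Hence |S_n| = 9·2^n − 3 for every n ≥ 0, by induction.

|S_n| = 9·2^n − 3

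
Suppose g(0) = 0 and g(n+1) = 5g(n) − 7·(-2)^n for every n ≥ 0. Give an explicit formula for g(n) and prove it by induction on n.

Claim: g(n) = -5^n + (-2)^n.

Base case: g(0) = 0, and -5^0 + (-2)^0 = -1 + 1 = 0.
Assume g(k) = -5^k + (-2)^k for some k ≥ 0.
Then g(k+1) = 5g(k) − 7·(-2)^k = 5·(-5^k + (-2)^k) − 7·(-2)^k = -5^{k+1} + 5·(-2)^k − 7·(-2)^k = -5^{k+1} − 2·(-2)^k = -5^{k+1} + (-2)^{k+1}.
This completes the inductive step, so g(n) = -5^n + (-2)^n for all n ≥ 0.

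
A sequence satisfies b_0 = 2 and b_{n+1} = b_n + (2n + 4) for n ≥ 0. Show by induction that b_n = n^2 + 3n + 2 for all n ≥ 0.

Base case: b_0 = 2, and 0^2 + 3·0 + 2 = 2.
Assume b_k = k^2 + 3k + 2.
Then b_{k+1} = b_k + (2k + 4) = (k^2 + 3k + 2) + (2k + 4) = k^2 + 5k + 6,
and (k+1)^2 + 3·(k+1) + 2 = k^2 + 5k + 6.
By induction, b_n = n^2 + 3n + 2 for all n ≥ 0.

b_n = n^2 + 3n + 2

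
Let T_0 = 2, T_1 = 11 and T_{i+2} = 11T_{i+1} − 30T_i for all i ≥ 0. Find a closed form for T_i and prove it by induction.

Claim: T_i = 6^i + 5^i.

Base cases: T_0 = 2 and 6^0 + 5^0 = 2; T_1 = 11 and 6^1 + 5^1 = 11.
Assume T_j = 6^j + 5^j for all 0 ≤ j ≤ m, where m ≥ 1.
Then T_{m+1} = 11T_m − 30T_{m−1} = 11·(6^m + 5^m) − 30·(6^{m−1} + 5^{m−1}) = (11·6 − 30)6^{m−1} + (11·5 − 30)5^{m−1} = 36·6^{m−1} + 25·5^{m−1} = 6^{m+1} + 5^{m+1}.
Hence T_i = 6^i + 5^i for every i ≥ 0, by strong induction.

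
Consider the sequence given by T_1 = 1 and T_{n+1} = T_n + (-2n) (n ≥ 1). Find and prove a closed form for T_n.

Claim: T_n = -n^2 + n + 1.

Base case: T_1 = 1, and -1^2 + 1 + 1 = 1.
Assume T_k = -k^2 + k + 1.
Then T_{k+1} = T_k + (-2k) = (-k^2 + k + 1) + (-2k) = -k^2 − k + 1,
and -(k+1)^2 + (k+1) + 1 = -k^2 − k + 1.
This completes the inductive step, so T_n = -n^2 + n + 1 for all n ≥ 1.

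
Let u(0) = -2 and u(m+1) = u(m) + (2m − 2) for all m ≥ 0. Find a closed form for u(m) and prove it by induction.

Claim: u(m) = m^2 − 3m − 2.

Base case: u(0) = -2, and 0^2 − 3·0 − 2 = -2.
Assume u(j) = j^2 − 3j − 2.
Then u(j+1) = u(j) + (2j − 2) = (j^2 − 3j − 2) + (2j − 2) = j^2 − j − 4,
and (j+1)^2 − 3·(j+1) − 2 = j^2 − j − 4.
This completes the inductive step, so u(m) = m^2 − 3m − 2 for all m ≥ 0.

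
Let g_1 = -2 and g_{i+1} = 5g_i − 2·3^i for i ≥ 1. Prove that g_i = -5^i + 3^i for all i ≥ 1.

Base case: g_1 = -2, and -5^1 + 3^1 = -5 + 3 = -2.
Assume g_r = -5^r + 3^r for some r ≥ 1.
Then g_{r+1} = 5g_r − 2·3^r = 5·(-5^r + 3^r) − 2·3^r = -5^{r+1} + 5·3^r − 2·3^r = -5^{r+1} + 3·3^r = -5^{r+1} + 3^{r+1}.
So the formula holds for r+1, and by induction g_i = -5^i + 3^i for all i ≥ 1.

g_i = -5^i + 3^i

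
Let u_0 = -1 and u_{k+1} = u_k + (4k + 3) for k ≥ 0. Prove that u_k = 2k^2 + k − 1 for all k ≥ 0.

Base case: u_0 = -1, and 2·0^2 + 0 − 1 = -1.
Assume u_r = 2r^2 + r − 1.
Then u_{r+1} = u_r + (4r + 3) = (2r^2 + r − 1) + (4r + 3) = 2r^2 + 5r + 2,
and 2·(r+1)^2 + (r+1) − 1 = 2r^2 + 5r + 2.
This completes the inductive step, so u_k = 2k^2 + k − 1 for all k ≥ 0.

u_k = 2k^2 + k − 1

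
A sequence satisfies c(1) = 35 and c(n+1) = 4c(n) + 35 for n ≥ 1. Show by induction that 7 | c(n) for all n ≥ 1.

Base case: c(1) = 35 = 7·5, so 7 | c(1).
Assume 7 | c(j), so c(j) = 7t for some integer t.
Then c(j+1) = 4c(j) + 35 = 4·(7t) + 35 = 7(4t + 5), so 7 | c(j+1).
This completes the inductive step, so 7 | c(n) for all n ≥ 1.

7 | c(n)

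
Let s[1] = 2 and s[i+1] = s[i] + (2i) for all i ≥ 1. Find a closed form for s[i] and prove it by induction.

Claim: s[i] = i^2 − i + 2.

Base case: s[1] = 2, and 1^2 − 1 + 2 = 2.
Assume s[k] = k^2 − k + 2.
Then s[k+1] = s[k] + (2k) = (k^2 − k + 2) + (2k) = k^2 + k + 2,
and (k+1)^2 − (k+1) + 2 = k^2 + k + 2.
Hence s[i] = i^2 − i + 2 for every i ≥ 1, by induction.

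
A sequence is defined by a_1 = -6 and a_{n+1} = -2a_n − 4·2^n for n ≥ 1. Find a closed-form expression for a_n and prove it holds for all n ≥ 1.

Claim: a_n = 2·(-2)^n − 2^n.

Base case: a_1 = -6, and 2·(-2)^1 − 2^1 = -4 − 2 = -6.
Assume a_j = 2·(-2)^j − 2^j for some j ≥ 1.
Then a_{j+1} = -2a_j − 4·2^j = -2·(2·(-2)^j − 2^j) − 4·2^j = 2·(-2)^{j+1} + 2·2^j − 4·2^j = 2·(-2)^{j+1} − 2·2^j = 2·(-2)^{j+1} − 2^{j+1}.
Hence a_n = 2·(-2)^n − 2^n for every n ≥ 1, by induction.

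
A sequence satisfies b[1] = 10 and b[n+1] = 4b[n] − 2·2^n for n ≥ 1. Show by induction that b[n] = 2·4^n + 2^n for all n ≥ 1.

Base case: b[1] = 10, and 2·4^1 + 2^1 = 8 + 2 = 10.
Assume b[r] = 2·4^r + 2^r for some r ≥ 1.
Then b[r+1] = 4b[r] − 2·2^r = 4·(2·4^r + 2^r) − 2·2^r = 2·4^{r+1} + 4·2^r − 2·2^r = 2·4^{r+1} + 2·2^r = 2·4^{r+1} + 2^{r+1}.
So the formula holds for r+1, and by induction b[n] = 2·4^n + 2^n for all n ≥ 1.

b[n] = 2·4^n + 2^n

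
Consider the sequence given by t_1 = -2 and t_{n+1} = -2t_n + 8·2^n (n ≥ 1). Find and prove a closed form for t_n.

Claim: t_n = 3·(-2)^n + 2·2^n.

Base case: t_1 = -2, and 3·(-2)^1 + 2·2^1 = -6 + 4 = -2.
Assume t_r = 3·(-2)^r + 2·2^r for some r ≥ 1.
Then t_{r+1} = -2t_r + 8·2^r = -2·(3·(-2)^r + 2·2^r) + 8·2^r = 3·(-2)^{r+1} − 4·2^r + 8·2^r = 3·(-2)^{r+1} + 4·2^r = 3·(-2)^{r+1} + 2·2^{r+1}.
Hence t_n = 3·(-2)^n + 2·2^n for every n ≥ 1, by induction.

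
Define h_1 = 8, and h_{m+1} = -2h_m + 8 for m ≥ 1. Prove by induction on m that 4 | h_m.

Base case: h_1 = 8 = 4·2, so 4 | h_1.
Assume 4 | h_k, so h_k = 4t for some integer t.
Then h_{k+1} = -2h_k + 8 = -2·(4t) + 8 = 4(-2t + 2), so 4 | h_{k+1}.
This completes the inductive step, so 4 | h_m for all m ≥ 1.

4 | h_m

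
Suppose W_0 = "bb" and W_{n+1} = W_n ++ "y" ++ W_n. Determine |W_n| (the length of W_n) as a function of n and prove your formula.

Claim: |W_n| = 3·2^n − 1.

Base case: |W_0| = 2, and 3·2^0 − 1 = 2.
Assume |W_k| = 3·2^k − 1.
Then |W_{k+1}| = |W_k| + 1 + |W_k| = 2|W_k| + 1 = 2(3·2^k − 1) + 1 = 3·2^{k+1} − 2 + 1 = 3·2^{k+1} − 1.
By induction, |W_n| = 3·2^n − 1 for all n ≥ 0.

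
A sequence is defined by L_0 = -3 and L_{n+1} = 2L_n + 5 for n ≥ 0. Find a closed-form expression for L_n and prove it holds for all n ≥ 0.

Claim: L_n = 2^{n+1} − 5.

Base case: L_0 = -3, and 2^{0+1} − 5 = 2 − 5 = -3.
Assume L_j = 2^{j+1} − 5 for some j ≥ 0.
Then L_{j+1} = 2L_j + 5 = 2·(2^{j+1} − 5) + 5 = 2^{j+2} − 10 + 5 = 2^{j+2} − 5.
By induction, L_n = 2^{n+1} − 5 for all n ≥ 0.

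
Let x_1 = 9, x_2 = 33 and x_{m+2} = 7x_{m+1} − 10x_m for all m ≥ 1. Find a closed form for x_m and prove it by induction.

Claim: x_m = 2·2^m + 5^m.

Base cases: x_1 = 9 and 2·2^1 + 5^1 = 9; x_2 = 33 and 2·2^2 + 5^2 = 33.
Assume x_j = 2·2^j + 5^j for all 1 ≤ j ≤ k, where k ≥ 2.
Then x_{k+1} = 7x_k − 10x_{k−1} = 7·(2·2^k + 5^k) − 10·(2·2^{k−1} + 5^{k−1}) = 2·(7·2 − 10)2^{k−1} + (7·5 − 10)5^{k−1} = 8·2^{k−1} + 25·5^{k−1} = 2·2^{k+1} + 5^{k+1}.
By strong induction, x_m = 2·2^m + 5^m for all m ≥ 1.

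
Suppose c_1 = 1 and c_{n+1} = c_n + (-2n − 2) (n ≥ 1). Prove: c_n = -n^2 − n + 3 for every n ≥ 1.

Base case: c_1 = 1, and -1^2 − 1 + 3 = 1.
Assume c_m = -m^2 − m + 3.
Then c_{m+1} = c_m + (-2m − 2) = (-m^2 − m + 3) + (-2m − 2) = -m^2 − 3m + 1,
and -(m+1)^2 − (m+1) + 3 = -m^2 − 3m + 1.
By induction, c_n = -n^2 − n + 3 for all n ≥ 1.

c_n = -n^2 − n + 3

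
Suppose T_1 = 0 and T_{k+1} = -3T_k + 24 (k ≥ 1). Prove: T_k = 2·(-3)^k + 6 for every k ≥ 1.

Base case: T_1 = 0, and 2·(-3)^1 + 6 = -6 + 6 = 0.
Assume T_m = 2·(-3)^m + 6 for some m ≥ 1.
Then T_{m+1} = -3T_m + 24 = -3·(2·(-3)^m + 6) + 24 = -6·(-3)^m − 18 + 24 = 2·(-3)^{m+1} + 6.
By induction, T_k = 2·(-3)^k + 6 for all k ≥ 1.

T_k = 2·(-3)^k + 6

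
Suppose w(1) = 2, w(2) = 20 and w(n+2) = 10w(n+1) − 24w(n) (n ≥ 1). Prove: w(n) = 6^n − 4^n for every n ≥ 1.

Base cases: w(1) = 2 and 6^1 − 4^1 = 2; w(2) = 20 and 6^2 − 4^2 = 20.
Assume w(j) = 6^j − 4^j for all 1 ≤ j ≤ m, where m ≥ 2.
Then w(m+1) = 10w(m) − 24w(m−1) = 10·(6^m − 4^m) − 24·(6^{m−1} − 4^{m−1}) = (10·6 − 24)6^{m−1} − (10·4 − 24)4^{m−1} = 36·6^{m−1} − 16·4^{m−1} = 6^{m+1} − 4^{m+1}.
This completes the inductive step, so w(n) = 6^n − 4^n for all n ≥ 1.

w(n) = 6^n − 4^n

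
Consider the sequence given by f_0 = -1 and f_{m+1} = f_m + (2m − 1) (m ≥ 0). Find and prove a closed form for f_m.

Claim: f_m = m^2 − 2m − 1.

Base case: f_0 = -1, and 0^2 − 2·0 − 1 = -1.
Assume f_k = k^2 − 2k − 1.
Then f_{k+1} = f_k + (2k − 1) = (k^2 − 2k − 1) + (2k − 1) = k^2 − 2,
and (k+1)^2 − 2·(k+1) − 1 = k^2 − 2.
Hence f_m = m^2 − 2m − 1 for every m ≥ 0, by induction.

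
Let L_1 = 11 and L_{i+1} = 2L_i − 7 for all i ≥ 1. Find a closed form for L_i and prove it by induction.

Claim: L_i = 2^{i+1} + 7.

Base case: L_1 = 11, and 2^{1+1} + 7 = 4 + 7 = 11.
Assume L_k = 2^{k+1} + 7 for some k ≥ 1.
Then L_{k+1} = 2L_k − 7 = 2·(2^{k+1} + 7) − 7 = 2^{k+2} + 14 − 7 = 2^{k+2} + 7.
This completes the inductive step, so L_i = 2^{i+1} + 7 for all i ≥ 1.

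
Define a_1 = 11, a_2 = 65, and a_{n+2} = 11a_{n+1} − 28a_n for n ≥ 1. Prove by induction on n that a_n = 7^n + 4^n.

Base cases: a_1 = 11 and 7^1 + 4^1 = 11; a_2 = 65 and 7^2 + 4^2 = 65.
Assume a_j = 7^j + 4^j for all 1 ≤ j ≤ m, where m ≥ 2.
Then a_{m+1} = 11a_m − 28a_{m−1} = 11·(7^m + 4^m) − 28·(7^{m−1} + 4^{m−1}) = (11·7 − 28)7^{m−1} + (11·4 − 28)4^{m−1} = 49·7^{m−1} + 16·4^{m−1} = 7^{m+1} + 4^{m+1}.
Hence a_n = 7^n + 4^n for every n ≥ 1, by strong induction.

a_n = 7^n + 4^n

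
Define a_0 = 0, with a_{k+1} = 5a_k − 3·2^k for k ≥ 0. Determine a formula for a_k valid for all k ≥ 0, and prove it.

Claim: a_k = -5^k + 2^k.

Base case: a_0 = 0, and -5^0 + 2^0 = -1 + 1 = 0.
Assume a_r = -5^r + 2^r for some r ≥ 0.
Then a_{r+1} = 5a_r − 3·2^r = 5·(-5^r + 2^r) − 3·2^r = -5^{r+1} + 5·2^r − 3·2^r = -5^{r+1} + 2·2^r = -5^{r+1} + 2^{r+1}.
Hence a_k = -5^k + 2^k for every k ≥ 0, by induction.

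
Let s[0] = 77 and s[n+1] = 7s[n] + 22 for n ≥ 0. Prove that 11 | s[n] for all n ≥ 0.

Base case: s[0] = 77 = 11·7, so 11 | s[0].
Assume 11 | s[m], so s[m] = 11t for some integer t.
Then s[m+1] = 7s[m] + 22 = 7·(11t) + 22 = 11(7t + 2), so 11 | s[m+1].
This completes the inductive step, so 11 | s[n] for all n ≥ 0.

11 | s[n]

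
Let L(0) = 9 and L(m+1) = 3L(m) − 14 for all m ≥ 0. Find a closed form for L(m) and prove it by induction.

Claim: L(m) = 2·3^m + 7.

Base case: L(0) = 9, and 2·3^0 + 7 = 2 + 7 = 9.
Assume L(r) = 2·3^r + 7 for some r ≥ 0.
Then L(r+1) = 3L(r) − 14 = 3·(2·3^r + 7) − 14 = 6·3^r + 21 − 14 = 2·3^{r+1} + 7.
By induction, L(m) = 2·3^m + 7 for all m ≥ 0.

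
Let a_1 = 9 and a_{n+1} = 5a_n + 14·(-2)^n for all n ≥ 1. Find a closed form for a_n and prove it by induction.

Claim: a_n = 5^n − 2·(-2)^n.

Base case: a_1 = 9, and 5^1 − 2·(-2)^1 = 5 + 4 = 9.
Assume a_r = 5^r − 2·(-2)^r for some r ≥ 1.
Then a_{r+1} = 5a_r + 14·(-2)^r = 5·(5^r − 2·(-2)^r) + 14·(-2)^r = 5^{r+1} − 10·(-2)^r + 14·(-2)^r = 5^{r+1} + 4·(-2)^r = 5^{r+1} − 2·(-2)^{r+1}.
Hence a_n = 5^n − 2·(-2)^n for every n ≥ 1, by induction.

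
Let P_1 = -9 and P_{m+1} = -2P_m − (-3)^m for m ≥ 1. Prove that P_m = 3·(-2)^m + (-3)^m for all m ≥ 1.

Base case: P_1 = -9, and 3·(-2)^1 + (-3)^1 = -6 − 3 = -9.
Assume P_j = 3·(-2)^j + (-3)^j for some j ≥ 1.
Then P_{j+1} = -2P_j − (-3)^j = -2·(3·(-2)^j + (-3)^j) − (-3)^j = 3·(-2)^{j+1} − 2·(-3)^j − (-3)^j = 3·(-2)^{j+1} − 3·(-3)^j = 3·(-2)^{j+1} + (-3)^{j+1}.
This completes the inductive step, so P_m = 3·(-2)^m + (-3)^m for all m ≥ 1.

P_m = 3·(-2)^m + (-3)^m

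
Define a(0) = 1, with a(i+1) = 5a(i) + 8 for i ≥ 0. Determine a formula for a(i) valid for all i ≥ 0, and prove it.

Claim: a(i) = 3·5^i − 2.

Base case: a(0) = 1, and 3·5^0 − 2 = 3 − 2 = 1.
Assume a(k) = 3·5^k − 2 for some k ≥ 0.
Then a(k+1) = 5a(k) + 8 = 5·(3·5^k − 2) + 8 = 15·5^k − 10 + 8 = 3·5^{k+1} − 2.
This completes the inductive step, so a(i) = 3·5^i − 2 for all i ≥ 0.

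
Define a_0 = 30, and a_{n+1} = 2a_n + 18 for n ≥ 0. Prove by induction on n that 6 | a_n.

Base case: a_0 = 30 = 6·5, so 6 | a_0.
Assume 6 | a_j, so a_j = 6t for some integer t.
Then a_{j+1} = 2a_j + 18 = 2·(6t) + 18 = 6(2t + 3), so 6 | a_{j+1}.
So the property holds for j+1, and by induction 6 | a_n for all n ≥ 0.

6 | a_n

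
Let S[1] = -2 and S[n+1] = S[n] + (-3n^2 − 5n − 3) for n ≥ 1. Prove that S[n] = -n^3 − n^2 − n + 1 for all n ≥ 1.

Base case: S[1] = -2, and -1^3 − 1^2 − 1 + 1 = -2.
Assume S[j] = -j^3 − j^2 − j + 1.
Then S[j+1] = S[j] + (-3j^2 − 5j − 3) = (-j^3 − j^2 − j + 1) + (-3j^2 − 5j − 3) = -j^3 − 4j^2 − 6j − 2,
and -(j+1)^3 − (j+1)^2 − (j+1) + 1 = -j^3 − 4j^2 − 6j − 2.
Hence S[n] = -n^3 − n^2 − n + 1 for every n ≥ 1, by induction.

S[n] = -n^3 − n^2 − n + 1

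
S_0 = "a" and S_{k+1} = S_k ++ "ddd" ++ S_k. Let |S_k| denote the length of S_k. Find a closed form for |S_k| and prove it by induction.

Claim: |S_k| = 2^{k+2} − 3.

Base case: |S_0| = 1, and 2^{0+2} − 3 = 1.
Assume |S_j| = 2^{j+2} − 3.
Then |S_{j+1}| = |S_j| + 3 + |S_j| = 2|S_j| + 3 = 2(2^{j+2} − 3) + 3 = 2^{j+3} − 6 + 3 = 2^{j+3} − 3.
By induction, |S_k| = 2^{k+2} − 3 for all k ≥ 0.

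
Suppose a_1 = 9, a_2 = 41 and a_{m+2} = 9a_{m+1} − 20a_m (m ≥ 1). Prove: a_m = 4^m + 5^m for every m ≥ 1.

Base cases: a_1 = 9 and 4^1 + 5^1 = 9; a_2 = 41 and 4^2 + 5^2 = 41.
Assume a_j = 4^j + 5^j for all 1 ≤ j ≤ k, where k ≥ 2.
Then a_{k+1} = 9a_k − 20a_{k−1} = 9·(4^k + 5^k) − 20·(4^{k−1} + 5^{k−1}) = (9·4 − 20)4^{k−1} + (9·5 − 20)5^{k−1} = 16·4^{k−1} + 25·5^{k−1} = 4^{k+1} + 5^{k+1}.
So the formula holds for k+1, and by strong induction a_m = 4^m + 5^m for all m ≥ 1.

a_m = 4^m + 5^m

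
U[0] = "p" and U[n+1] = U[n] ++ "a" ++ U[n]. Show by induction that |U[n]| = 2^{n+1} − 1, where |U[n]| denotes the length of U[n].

Base case: |U[0]| = 1, and 2^{0+1} − 1 = 1.
Assume |U[j]| = 2^{j+1} − 1.
Then |U[j+1]| = |U[j]| + 1 + |U[j]| = 2|U[j]| + 1 = 2(2^{j+1} − 1) + 1 = 2^{j+2} − 2 + 1 = 2^{j+2} − 1.
Hence |U[n]| = 2^{n+1} − 1 for every n ≥ 0, by induction.

|U[n]| = 2^{n+1} − 1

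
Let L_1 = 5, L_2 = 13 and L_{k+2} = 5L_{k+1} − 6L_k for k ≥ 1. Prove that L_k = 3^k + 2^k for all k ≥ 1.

Base cases: L_1 = 5 and 3^1 + 2^1 = 5; L_2 = 13 and 3^2 + 2^2 = 13.
Assume L_j = 3^j + 2^j for all 1 ≤ j ≤ m, where m ≥ 2.
Then L_{m+1} = 5L_m − 6L_{m−1} = 5·(3^m + 2^m) − 6·(3^{m−1} + 2^{m−1}) = (5·3 − 6)3^{m−1} + (5·2 − 6)2^{m−1} = 9·3^{m−1} + 4·2^{m−1} = 3^{m+1} + 2^{m+1}.
Hence L_k = 3^k + 2^k for every k ≥ 1, by strong induction.

L_k = 3^k + 2^k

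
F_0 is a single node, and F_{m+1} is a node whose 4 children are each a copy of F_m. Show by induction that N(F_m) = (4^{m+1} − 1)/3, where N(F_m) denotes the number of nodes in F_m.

Base case: N(F_0) = 1, and (4^{0+1} − 1)/3 = 1.
Assume N(F_r) = (4^{r+1} − 1)/3.
Then N(F_{r+1}) = 1 + 4N(F_r) = 1 + 4·(4^{r+1} − 1)/3 = 1 + (4^{r+2} − 4)/3 = (3 + 4^{r+2} − 4)/3 = (4^{r+2} − 1)/3.
By induction, N(F_m) = (4^{m+1} − 1)/3 for all m ≥ 0.

N(F_m) = (4^{m+1} − 1)/3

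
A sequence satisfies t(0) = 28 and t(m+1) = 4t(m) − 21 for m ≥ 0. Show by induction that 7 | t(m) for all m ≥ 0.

Base case: t(0) = 28 = 7·4, so 7 | t(0).
Assume 7 | t(k), so t(k) = 7s for some integer s.
Then t(k+1) = 4t(k) − 21 = 4·(7s) − 21 = 7(4s − 3), so 7 | t(k+1).
By induction, 7 | t(m) for all m ≥ 0.

7 | t(m)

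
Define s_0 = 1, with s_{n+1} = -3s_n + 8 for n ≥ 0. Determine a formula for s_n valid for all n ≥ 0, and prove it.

Claim: s_n = -(-3)^n + 2.

Base case: s_0 = 1, and -(-3)^0 + 2 = -1 + 2 = 1.
Assume s_k = -(-3)^k + 2 for some k ≥ 0.
Then s_{k+1} = -3s_k + 8 = -3·(-(-3)^k + 2) + 8 = 3·(-3)^k − 6 + 8 = -(-3)^{k+1} + 2.
So the formula holds for k+1, and by induction s_n = -(-3)^n + 2 for all n ≥ 0.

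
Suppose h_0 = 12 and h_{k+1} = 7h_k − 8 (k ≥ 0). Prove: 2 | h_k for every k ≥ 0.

Base case: h_0 = 12 = 2·6, so 2 | h_0.
Assume 2 | h_m, so h_m = 2t for some integer t.
Then h_{m+1} = 7h_m − 8 = 7·(2t) − 8 = 2(7t − 4), so 2 | h_{m+1}.
By induction, 2 | h_k for all k ≥ 0.

2 | h_k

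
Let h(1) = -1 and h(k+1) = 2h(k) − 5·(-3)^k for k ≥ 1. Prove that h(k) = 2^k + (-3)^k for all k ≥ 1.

Base case: h(1) = -1, and 2^1 + (-3)^1 = 2 − 3 = -1.
Assume h(j) = 2^j + (-3)^j for some j ≥ 1.
Then h(j+1) = 2h(j) − 5·(-3)^j = 2·(2^j + (-3)^j) − 5·(-3)^j = 2^{j+1} + 2·(-3)^j − 5·(-3)^j = 2^{j+1} − 3·(-3)^j = 2^{j+1} + (-3)^{j+1}.
So the formula holds for j+1, and by induction h(k) = 2^k + (-3)^k for all k ≥ 1.

h(k) = 2^k + (-3)^k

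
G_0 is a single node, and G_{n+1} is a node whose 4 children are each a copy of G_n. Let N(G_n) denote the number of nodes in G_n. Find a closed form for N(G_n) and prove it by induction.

Claim: N(G_n) = (4^{n+1} − 1)/3.

Base case: N(G_0) = 1, and (4^{0+1} − 1)/3 = 1.
Assume N(G_m) = (4^{m+1} − 1)/3.
Then N(G_{m+1}) = 1 + 4N(G_m) = 1 + 4·(4^{m+1} − 1)/3 = 1 + (4^{m+2} − 4)/3 = (3 + 4^{m+2} − 4)/3 = (4^{m+2} − 1)/3.
So the formula holds for m+1, and by induction N(G_n) = (4^{n+1} − 1)/3 for all n ≥ 0.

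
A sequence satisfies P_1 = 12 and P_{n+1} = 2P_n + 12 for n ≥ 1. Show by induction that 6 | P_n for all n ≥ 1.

Base case: P_1 = 12 = 6·2, so 6 | P_1.
Assume 6 | P_j, so P_j = 6t for some integer t.
Then P_{j+1} = 2P_j + 12 = 2·(6t) + 12 = 6(2t + 2), so 6 | P_{j+1}.
By induction, 6 | P_n for all n ≥ 1.

6 | P_n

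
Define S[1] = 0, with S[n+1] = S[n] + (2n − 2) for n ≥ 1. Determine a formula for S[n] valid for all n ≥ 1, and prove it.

Claim: S[n] = n^2 − 3n + 2.

Base case: S[1] = 0, and 1^2 − 3·1 + 2 = 0.
Assume S[j] = j^2 − 3j + 2.
Then S[j+1] = S[j] + (2j − 2) = (j^2 − 3j + 2) + (2j − 2) = j^2 − j,
and (j+1)^2 − 3·(j+1) + 2 = j^2 − j.
By induction, S[n] = n^2 − 3n + 2 for all n ≥ 1.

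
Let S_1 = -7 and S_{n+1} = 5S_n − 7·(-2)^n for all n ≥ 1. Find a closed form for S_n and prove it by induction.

Claim: S_n = -5^n + (-2)^n.

Base case: S_1 = -7, and -5^1 + (-2)^1 = -5 − 2 = -7.
Assume S_k = -5^k + (-2)^k for some k ≥ 1.
Then S_{k+1} = 5S_k − 7·(-2)^k = 5·(-5^k + (-2)^k) − 7·(-2)^k = -5^{k+1} + 5·(-2)^k − 7·(-2)^k = -5^{k+1} − 2·(-2)^k = -5^{k+1} + (-2)^{k+1}.
By induction, S_n = -5^n + (-2)^n for all n ≥ 1.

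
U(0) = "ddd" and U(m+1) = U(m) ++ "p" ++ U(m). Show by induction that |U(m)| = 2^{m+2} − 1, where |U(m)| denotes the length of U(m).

Base case: |U(0)| = 3, and 2^{0+2} − 1 = 3.
Assume |U(r)| = 2^{r+2} − 1.
Then |U(r+1)| = |U(r)| + 1 + |U(r)| = 2|U(r)| + 1 = 2(2^{r+2} − 1) + 1 = 2^{r+3} − 2 + 1 = 2^{r+3} − 1.
This completes the inductive step, so |U(m)| = 2^{m+2} − 1 for all m ≥ 0.

|U(m)| = 2^{m+2} − 1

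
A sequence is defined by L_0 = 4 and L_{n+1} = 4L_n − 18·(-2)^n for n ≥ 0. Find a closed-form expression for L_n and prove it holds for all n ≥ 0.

Claim: L_n = 4^n + 3·(-2)^n.

Base case: L_0 = 4, and 4^0 + 3·(-2)^0 = 1 + 3 = 4.
Assume L_k = 4^k + 3·(-2)^k for some k ≥ 0.
Then L_{k+1} = 4L_k − 18·(-2)^k = 4·(4^k + 3·(-2)^k) − 18·(-2)^k = 4^{k+1} + 12·(-2)^k − 18·(-2)^k = 4^{k+1} − 6·(-2)^k = 4^{k+1} + 3·(-2)^{k+1}.
By induction, L_n = 4^n + 3·(-2)^n for all n ≥ 0.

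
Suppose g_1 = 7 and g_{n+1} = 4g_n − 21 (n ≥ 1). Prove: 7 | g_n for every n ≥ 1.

Base case: g_1 = 7 = 7·1, so 7 | g_1.
Assume 7 | g_r, so g_r = 7t for some integer t.
Then g_{r+1} = 4g_r − 21 = 4·(7t) − 21 = 7(4t − 3), so 7 | g_{r+1}.
Hence 7 | g_n for every n ≥ 1, by induction.

7 | g_n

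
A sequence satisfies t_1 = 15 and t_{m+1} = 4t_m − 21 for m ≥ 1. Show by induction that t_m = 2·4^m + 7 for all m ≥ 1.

Base case: t_1 = 15, and 2·4^1 + 7 = 8 + 7 = 15.
Assume t_j = 2·4^j + 7 for some j ≥ 1.
Then t_{j+1} = 4t_j − 21 = 4·(2·4^j + 7) − 21 = 8·4^j + 28 − 21 = 2·4^{j+1} + 7.
Hence t_m = 2·4^m + 7 for every m ≥ 1, by induction.

t_m = 2·4^m + 7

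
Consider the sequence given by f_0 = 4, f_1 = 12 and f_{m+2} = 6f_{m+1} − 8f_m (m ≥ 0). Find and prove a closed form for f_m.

Claim: f_m = 2·4^m + 2·2^m.

Base cases: f_0 = 4 and 2·4^0 + 2·2^0 = 4; f_1 = 12 and 2·4^1 + 2·2^1 = 12.
Assume f_j = 2·4^j + 2·2^j for all 0 ≤ j ≤ k, where k ≥ 1.
Then f_{k+1} = 6f_k − 8f_{k−1} = 6·(2·4^k + 2·2^k) − 8·(2·4^{k−1} + 2·2^{k−1}) = 2·(6·4 − 8)4^{k−1} + 2·(6·2 − 8)2^{k−1} = 32·4^{k−1} + 8·2^{k−1} = 2·4^{k+1} + 2·2^{k+1}.
By strong induction, f_m = 2·4^m + 2·2^m for all m ≥ 0.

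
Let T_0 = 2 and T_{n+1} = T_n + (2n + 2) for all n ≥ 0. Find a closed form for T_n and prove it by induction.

Claim: T_n = n^2 + n + 2.

Base case: T_0 = 2, and 0^2 + 0 + 2 = 2.
Assume T_j = j^2 + j + 2.
Then T_{j+1} = T_j + (2j + 2) = (j^2 + j + 2) + (2j + 2) = j^2 + 3j + 4,
and (j+1)^2 + (j+1) + 2 = j^2 + 3j + 4.
This completes the inductive step, so T_n = n^2 + n + 2 for all n ≥ 0.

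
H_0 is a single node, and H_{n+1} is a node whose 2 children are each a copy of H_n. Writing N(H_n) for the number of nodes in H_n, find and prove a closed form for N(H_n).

Claim: N(H_n) = 2^{n+1} − 1.

Base case: N(H_0) = 1, and 2^{0+1} − 1 = 1.
Assume N(H_m) = 2^{m+1} − 1.
Then N(H_{m+1}) = 1 + 2N(H_m) = 1 + 2(2^{m+1} − 1) = 2^{m+2} − 2 + 1 = 2^{m+2} − 1.
So the formula holds for m+1, and by induction N(H_n) = 2^{n+1} − 1 for all n ≥ 0.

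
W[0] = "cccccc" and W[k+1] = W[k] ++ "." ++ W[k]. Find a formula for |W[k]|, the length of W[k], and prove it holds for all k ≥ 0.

Claim: |W[k]| = 7·2^k − 1.

Base case: |W[0]| = 6, and 7·2^0 − 1 = 6.
Assume |W[j]| = 7·2^j − 1.
Then |W[j+1]| = |W[j]| + 1 + |W[j]| = 2|W[j]| + 1 = 2(7·2^j − 1) + 1 = 7·2^{j+1} − 2 + 1 = 7·2^{j+1} − 1.
Hence |W[k]| = 7·2^k − 1 for every k ≥ 0, by induction.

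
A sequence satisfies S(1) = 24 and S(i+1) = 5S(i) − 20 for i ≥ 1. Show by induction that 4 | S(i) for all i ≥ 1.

Base case: S(1) = 24 = 4·6, so 4 | S(1).
Assume 4 | S(j), so S(j) = 4t for some integer t.
Then S(j+1) = 5S(j) − 20 = 5·(4t) − 20 = 4(5t − 5), so 4 | S(j+1).
This completes the inductive step, so 4 | S(i) for all i ≥ 1.

4 | S(i)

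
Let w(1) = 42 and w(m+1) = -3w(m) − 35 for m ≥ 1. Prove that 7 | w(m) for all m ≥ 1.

Base case: w(1) = 42 = 7·6, so 7 | w(1).
Assume 7 | w(r), so w(r) = 7t for some integer t.
Then w(r+1) = -3w(r) − 35 = -3·(7t) − 35 = 7(-3t − 5), so 7 | w(r+1).
Hence 7 | w(m) for every m ≥ 1, by induction.

7 | w(m)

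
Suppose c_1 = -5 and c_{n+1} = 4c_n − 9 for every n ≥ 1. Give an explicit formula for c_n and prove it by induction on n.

Claim: c_n = -2·4^n + 3.

Base case: c_1 = -5, and -2·4^1 + 3 = -8 + 3 = -5.
Assume c_j = -2·4^j + 3 for some j ≥ 1.
Then c_{j+1} = 4c_j − 9 = 4·(-2·4^j + 3) − 9 = -8·4^j + 12 − 9 = -2·4^{j+1} + 3.
This completes the inductive step, so c_n = -2·4^n + 3 for all n ≥ 1.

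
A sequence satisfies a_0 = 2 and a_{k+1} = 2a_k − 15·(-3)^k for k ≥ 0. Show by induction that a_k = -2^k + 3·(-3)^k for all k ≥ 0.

Base case: a_0 = 2, and -2^0 + 3·(-3)^0 = -1 + 3 = 2.
Assume a_r = -2^r + 3·(-3)^r for some r ≥ 0.
Then a_{r+1} = 2a_r − 15·(-3)^r = 2·(-2^r + 3·(-3)^r) − 15·(-3)^r = -2^{r+1} + 6·(-3)^r − 15·(-3)^r = -2^{r+1} − 9·(-3)^r = -2^{r+1} + 3·(-3)^{r+1}.
By induction, a_k = -2^k + 3·(-3)^k for all k ≥ 0.

a_k = -2^k + 3·(-3)^k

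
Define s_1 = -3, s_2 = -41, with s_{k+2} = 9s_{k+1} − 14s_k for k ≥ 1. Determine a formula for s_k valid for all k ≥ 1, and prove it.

Claim: s_k = -7^k + 2·2^k.

Base cases: s_1 = -3 and -7^1 + 2·2^1 = -3; s_2 = -41 and -7^2 + 2·2^2 = -41.
Assume s_j = -7^j + 2·2^j for all 1 ≤ j ≤ r, where r ≥ 2.
Then s_{r+1} = 9s_r − 14s_{r−1} = 9·(-7^r + 2·2^r) − 14·(-7^{r−1} + 2·2^{r−1}) = -(9·7 − 14)7^{r−1} + 2·(9·2 − 14)2^{r−1} = -49·7^{r−1} + 8·2^{r−1} = -7^{r+1} + 2·2^{r+1}.
By strong induction, s_k = -7^k + 2·2^k for all k ≥ 1.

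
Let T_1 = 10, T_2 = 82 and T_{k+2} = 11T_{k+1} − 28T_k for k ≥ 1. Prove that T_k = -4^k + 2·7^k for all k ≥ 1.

Base cases: T_1 = 10 and -4^1 + 2·7^1 = 10; T_2 = 82 and -4^2 + 2·7^2 = 82.
Assume T_i = -4^i + 2·7^i for all 1 ≤ i ≤ j, where j ≥ 2.
Then T_{j+1} = 11T_j − 28T_{j−1} = 11·(-4^j + 2·7^j) − 28·(-4^{j−1} + 2·7^{j−1}) = -(11·4 − 28)4^{j−1} + 2·(11·7 − 28)7^{j−1} = -16·4^{j−1} + 98·7^{j−1} = -4^{j+1} + 2·7^{j+1}.
By strong induction, T_k = -4^k + 2·7^k for all k ≥ 1.

T_k = -4^k + 2·7^k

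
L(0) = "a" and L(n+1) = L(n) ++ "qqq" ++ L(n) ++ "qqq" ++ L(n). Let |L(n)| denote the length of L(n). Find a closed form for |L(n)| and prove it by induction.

Claim: |L(n)| = 4·3^n − 3.

Base case: |L(0)| = 1, and 4·3^0 − 3 = 1.
Assume |L(r)| = 4·3^r − 3.
Then |L(r+1)| = 3|L(r)| + 6 = 3(4·3^r − 3) + 6 = 4·3^{r+1} − 9 + 6 = 4·3^{r+1} − 3.
So the formula holds for r+1, and by induction |L(n)| = 4·3^n − 3 for all n ≥ 0.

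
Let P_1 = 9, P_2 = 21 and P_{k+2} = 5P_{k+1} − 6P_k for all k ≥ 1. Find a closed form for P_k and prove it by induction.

Claim: P_k = 3·2^k + 3^k.

Base cases: P_1 = 9 and 3·2^1 + 3^1 = 9; P_2 = 21 and 3·2^2 + 3^2 = 21.
Assume P_j = 3·2^j + 3^j for all 1 ≤ j ≤ m, where m ≥ 2.
Then P_{m+1} = 5P_m − 6P_{m−1} = 5·(3·2^m + 3^m) − 6·(3·2^{m−1} + 3^{m−1}) = 3·(5·2 − 6)2^{m−1} + (5·3 − 6)3^{m−1} = 12·2^{m−1} + 9·3^{m−1} = 3·2^{m+1} + 3^{m+1}.
Hence P_k = 3·2^k + 3^k for every k ≥ 1, by strong induction.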